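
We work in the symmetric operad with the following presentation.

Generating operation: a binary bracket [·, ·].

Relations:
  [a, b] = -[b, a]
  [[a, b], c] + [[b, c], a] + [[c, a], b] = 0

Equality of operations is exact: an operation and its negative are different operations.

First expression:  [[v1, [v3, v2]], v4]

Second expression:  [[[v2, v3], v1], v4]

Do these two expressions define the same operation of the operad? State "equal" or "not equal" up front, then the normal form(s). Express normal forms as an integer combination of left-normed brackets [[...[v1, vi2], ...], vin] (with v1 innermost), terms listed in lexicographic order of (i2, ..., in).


The first composite normalizes to -[[[v1, v2], v3], v4] + [[[v1, v3], v2], v4]
The second composite normalizes to -[[[v1, v2], v3], v4] + [[[v1, v3], v2], v4]
One common form — equal.

equal — both sides give -[[[v1, v2], v3], v4] + [[[v1, v3], v2], v4]


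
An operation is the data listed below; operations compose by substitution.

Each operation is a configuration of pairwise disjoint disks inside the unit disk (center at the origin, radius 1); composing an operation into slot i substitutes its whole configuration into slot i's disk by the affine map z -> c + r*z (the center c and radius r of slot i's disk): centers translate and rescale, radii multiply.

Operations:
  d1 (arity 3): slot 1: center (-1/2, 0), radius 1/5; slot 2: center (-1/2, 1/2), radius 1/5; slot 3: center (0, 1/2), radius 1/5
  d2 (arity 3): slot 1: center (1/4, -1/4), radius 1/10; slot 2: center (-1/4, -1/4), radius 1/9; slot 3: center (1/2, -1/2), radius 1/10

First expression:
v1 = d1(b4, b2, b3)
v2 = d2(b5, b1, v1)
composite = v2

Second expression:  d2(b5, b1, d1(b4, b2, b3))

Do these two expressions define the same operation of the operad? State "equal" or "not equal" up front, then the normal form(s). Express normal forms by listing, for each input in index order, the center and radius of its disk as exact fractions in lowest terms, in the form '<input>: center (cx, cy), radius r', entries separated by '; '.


equal; the common form is b1: center (-1/4, -1/4), radius 1/9; b2: center (9/20, -9/20), radius 1/50; b3: center (1/2, -9/20), radius 1/50; b4: center (9/20, -1/2), radius 1/50; b5: center (1/4, -1/4), radius 1/10

Normal form of the first expression: b1: center (-1/4, -1/4), radius 1/9; b2: center (9/20, -9/20), radius 1/50; b3: center (1/2, -9/20), radius 1/50; b4: center (9/20, -1/2), radius 1/50; b5: center (1/4, -1/4), radius 1/10
Normal form of the second expression: b1: center (-1/4, -1/4), radius 1/9; b2: center (9/20, -9/20), radius 1/50; b3: center (1/2, -9/20), radius 1/50; b4: center (9/20, -1/2), radius 1/50; b5: center (1/4, -1/4), radius 1/10
One common form — equal.


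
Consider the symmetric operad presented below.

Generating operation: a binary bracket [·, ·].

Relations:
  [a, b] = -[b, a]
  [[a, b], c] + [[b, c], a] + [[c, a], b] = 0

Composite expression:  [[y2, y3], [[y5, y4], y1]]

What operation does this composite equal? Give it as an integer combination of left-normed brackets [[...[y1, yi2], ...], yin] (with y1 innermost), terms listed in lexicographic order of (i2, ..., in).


-[[[[y1, y4], y5], y2], y3] + [[[[y1, y4], y5], y3], y2] + [[[[y1, y5], y4], y2], y3] - [[[[y1, y5], y4], y3], y2]

A multilinear Lie element is pinned by y1-initial words (y1 innermost).
Composite bracket: [[y2, y3], [[y5, y4], y1]]
The bracket unfolds into 16 signed words via [a, b] = ab - ba (2^4 = 16).
Collect the words opening with y1:
  from y1y4y5y2y3, sign -1: term -[[[[y1, y4], y5], y2], y3]
  from y1y4y5y3y2, sign +1: term +[[[[y1, y4], y5], y3], y2]
  from y1y5y4y2y3, sign +1: term +[[[[y1, y5], y4], y2], y3]
  from y1y5y4y3y2, sign -1: term -[[[[y1, y5], y4], y3], y2]


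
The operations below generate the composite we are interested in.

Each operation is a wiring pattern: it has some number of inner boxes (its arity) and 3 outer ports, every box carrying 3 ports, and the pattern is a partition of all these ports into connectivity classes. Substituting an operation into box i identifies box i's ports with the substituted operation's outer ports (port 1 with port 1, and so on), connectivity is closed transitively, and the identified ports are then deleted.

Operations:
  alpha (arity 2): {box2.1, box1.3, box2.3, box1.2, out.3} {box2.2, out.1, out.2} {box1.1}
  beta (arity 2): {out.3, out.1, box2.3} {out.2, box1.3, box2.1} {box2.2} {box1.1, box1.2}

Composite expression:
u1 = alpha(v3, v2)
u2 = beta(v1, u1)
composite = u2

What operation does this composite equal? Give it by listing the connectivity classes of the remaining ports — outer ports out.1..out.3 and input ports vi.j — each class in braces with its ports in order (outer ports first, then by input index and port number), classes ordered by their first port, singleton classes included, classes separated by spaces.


{out.1, out.3, v2.1, v2.3, v3.2, v3.3} {out.2, v1.3, v2.2} {v1.1, v1.2} {v3.1}

Substituting into beta glues patterns; closure does the rest.
stage alpha: inputs (v3, v2), connectivity {out.1, out.2, v2.2} {out.3, v2.1, v2.3, v3.2, v3.3} {v3.1}, out.j its boundary
stage beta: inputs (v1, v3, v2), connectivity {out.1, out.3, v2.1, v2.3, v3.2, v3.3} {out.2, v1.3, v2.2} {v1.1, v1.2} {v3.1}, out.j its boundary


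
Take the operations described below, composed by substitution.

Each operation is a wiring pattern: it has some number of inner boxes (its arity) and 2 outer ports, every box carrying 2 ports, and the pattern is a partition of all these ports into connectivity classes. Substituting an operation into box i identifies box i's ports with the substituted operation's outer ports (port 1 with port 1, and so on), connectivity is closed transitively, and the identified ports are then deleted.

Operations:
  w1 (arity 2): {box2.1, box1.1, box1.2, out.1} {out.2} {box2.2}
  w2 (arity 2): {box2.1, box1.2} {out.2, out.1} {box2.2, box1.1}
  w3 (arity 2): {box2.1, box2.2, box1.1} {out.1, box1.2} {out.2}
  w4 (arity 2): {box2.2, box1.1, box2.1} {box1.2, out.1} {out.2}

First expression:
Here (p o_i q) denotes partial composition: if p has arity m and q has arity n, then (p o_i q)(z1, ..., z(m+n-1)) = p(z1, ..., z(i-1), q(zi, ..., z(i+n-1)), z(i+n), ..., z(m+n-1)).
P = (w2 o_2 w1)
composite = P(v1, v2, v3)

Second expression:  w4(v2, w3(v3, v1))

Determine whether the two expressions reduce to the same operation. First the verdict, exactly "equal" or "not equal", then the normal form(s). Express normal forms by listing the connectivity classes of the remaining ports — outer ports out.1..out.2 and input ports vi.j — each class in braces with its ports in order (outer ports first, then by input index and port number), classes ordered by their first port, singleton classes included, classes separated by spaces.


not equal: they reduce to {out.1, out.2} {v1.1} {v1.2, v2.1, v2.2, v3.1} {v3.2} and {out.1, v2.2} {out.2} {v1.1, v1.2, v3.1} {v2.1, v3.2}

Normal form of the first expression: {out.1, out.2} {v1.1} {v1.2, v2.1, v2.2, v3.1} {v3.2}
Normal form of the second expression: {out.1, v2.2} {out.2} {v1.1, v1.2, v3.1} {v2.1, v3.2}
The normal forms differ: not equal.


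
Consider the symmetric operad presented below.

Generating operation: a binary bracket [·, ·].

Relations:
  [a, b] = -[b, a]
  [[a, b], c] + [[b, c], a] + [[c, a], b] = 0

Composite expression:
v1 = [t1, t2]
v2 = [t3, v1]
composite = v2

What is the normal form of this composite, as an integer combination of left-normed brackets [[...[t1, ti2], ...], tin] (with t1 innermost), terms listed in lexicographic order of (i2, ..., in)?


-[[t1, t2], t3]

Skip Jacobi rewriting: expand, keep t1-initial words, read off terms.
Composite bracket: [t3, [t1, t2]]
The bracket unfolds into 4 signed words via [a, b] = ab - ba (2^2 = 4).
The t1-initial words carry the normal form:
  sign of t1t2t3 is -1, so it contributes -[[t1, t2], t3]


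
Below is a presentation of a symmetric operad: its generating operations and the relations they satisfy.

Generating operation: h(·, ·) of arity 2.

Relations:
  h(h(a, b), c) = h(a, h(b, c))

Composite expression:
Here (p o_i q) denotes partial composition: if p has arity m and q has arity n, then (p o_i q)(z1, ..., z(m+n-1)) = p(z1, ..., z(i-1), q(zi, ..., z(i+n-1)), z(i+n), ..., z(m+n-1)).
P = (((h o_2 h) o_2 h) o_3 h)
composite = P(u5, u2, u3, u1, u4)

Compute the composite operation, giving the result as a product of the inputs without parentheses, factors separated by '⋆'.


u5 ⋆ u2 ⋆ u3 ⋆ u1 ⋆ u4

All parenthesizations of h agree; list the u-inputs left to right.
h(u3, u1) unparenthesizes to u3 ⋆ u1
h(u2, h(u3, u1)) unparenthesizes to u2 ⋆ u3 ⋆ u1
h(h(u2, h(u3, u1)), u4) unparenthesizes to u2 ⋆ u3 ⋆ u1 ⋆ u4
h(u5, h(h(u2, h(u3, u1)), u4)) unparenthesizes to u5 ⋆ u2 ⋆ u3 ⋆ u1 ⋆ u4


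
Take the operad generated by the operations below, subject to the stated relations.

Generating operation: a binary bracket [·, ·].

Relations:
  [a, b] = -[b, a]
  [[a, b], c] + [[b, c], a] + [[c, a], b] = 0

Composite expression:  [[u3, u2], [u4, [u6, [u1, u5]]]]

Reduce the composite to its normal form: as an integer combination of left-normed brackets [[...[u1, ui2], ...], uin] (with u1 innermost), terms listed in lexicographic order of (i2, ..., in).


[[[[[u1, u5], u6], u4], u2], u3] - [[[[[u1, u5], u6], u4], u3], u2]


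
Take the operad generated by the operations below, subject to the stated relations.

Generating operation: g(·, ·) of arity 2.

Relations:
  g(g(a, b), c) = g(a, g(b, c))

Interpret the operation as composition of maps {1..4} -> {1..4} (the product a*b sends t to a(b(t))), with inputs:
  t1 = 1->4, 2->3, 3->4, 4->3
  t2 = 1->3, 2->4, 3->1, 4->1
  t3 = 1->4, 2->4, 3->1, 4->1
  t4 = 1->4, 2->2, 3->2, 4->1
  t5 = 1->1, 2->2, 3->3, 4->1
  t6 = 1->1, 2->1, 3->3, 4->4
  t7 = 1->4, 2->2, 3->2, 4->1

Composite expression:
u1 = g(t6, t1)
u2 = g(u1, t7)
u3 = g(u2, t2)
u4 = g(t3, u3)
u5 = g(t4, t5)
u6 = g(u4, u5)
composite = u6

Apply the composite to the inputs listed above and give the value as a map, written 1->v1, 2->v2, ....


1->1, 2->1, 3->1, 4->1

g(t6, t1) = 1->4, 2->3, 3->4, 4->3
g(g(t6, t1), t7) = 1->3, 2->3, 3->3, 4->4
g(g(g(t6, t1), t7), t2) = 1->3, 2->4, 3->3, 4->3
g(t3, g(g(g(t6, t1), t7), t2)) = 1->1, 2->1, 3->1, 4->1
g(t4, t5) = 1->4, 2->2, 3->2, 4->4
g(g(t3, g(g(g(t6, t1), t7), t2)), g(t4, t5)) = 1->1, 2->1, 3->1, 4->1


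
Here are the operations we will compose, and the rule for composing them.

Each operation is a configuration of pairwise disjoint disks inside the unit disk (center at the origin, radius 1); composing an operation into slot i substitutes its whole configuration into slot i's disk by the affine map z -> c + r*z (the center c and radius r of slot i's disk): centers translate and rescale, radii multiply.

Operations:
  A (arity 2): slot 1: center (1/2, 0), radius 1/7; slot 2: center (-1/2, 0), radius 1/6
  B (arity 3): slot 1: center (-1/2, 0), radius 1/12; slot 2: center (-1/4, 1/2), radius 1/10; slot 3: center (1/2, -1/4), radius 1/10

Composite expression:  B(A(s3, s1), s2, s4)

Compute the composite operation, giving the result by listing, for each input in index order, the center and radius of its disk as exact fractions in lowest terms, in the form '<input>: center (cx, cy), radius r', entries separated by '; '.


s1: center (-13/24, 0), radius 1/72; s2: center (-1/4, 1/2), radius 1/10; s3: center (-11/24, 0), radius 1/84; s4: center (1/2, -1/4), radius 1/10


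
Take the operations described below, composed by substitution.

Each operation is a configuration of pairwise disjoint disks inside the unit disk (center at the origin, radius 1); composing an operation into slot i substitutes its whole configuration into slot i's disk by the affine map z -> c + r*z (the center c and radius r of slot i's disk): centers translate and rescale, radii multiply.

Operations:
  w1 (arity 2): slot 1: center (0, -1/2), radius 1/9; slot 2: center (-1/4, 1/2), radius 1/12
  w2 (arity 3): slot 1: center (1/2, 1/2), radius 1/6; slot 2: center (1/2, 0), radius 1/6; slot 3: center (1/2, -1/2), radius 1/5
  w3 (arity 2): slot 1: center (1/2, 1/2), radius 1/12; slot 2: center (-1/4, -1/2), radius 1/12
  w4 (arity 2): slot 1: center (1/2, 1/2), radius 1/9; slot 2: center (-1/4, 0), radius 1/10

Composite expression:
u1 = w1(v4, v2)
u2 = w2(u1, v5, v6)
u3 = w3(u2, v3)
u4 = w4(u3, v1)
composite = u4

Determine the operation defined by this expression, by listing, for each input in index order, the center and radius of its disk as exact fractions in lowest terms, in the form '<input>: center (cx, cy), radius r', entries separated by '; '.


v1: center (-1/4, 0), radius 1/10; v2: center (1451/2592, 727/1296), radius 1/7776; v3: center (17/36, 4/9), radius 1/108; v4: center (121/216, 725/1296), radius 1/5832; v5: center (121/216, 5/9), radius 1/648; v6: center (121/216, 119/216), radius 1/540

Only the slot chain above each v matters under w4; compose those maps.
input v4: applying the 4 nested substitutions gives center (121/216, 725/1296), radius 1/5832
input v2: applying the 4 nested substitutions gives center (1451/2592, 727/1296), radius 1/7776
input v5: applying the 3 nested substitutions gives center (121/216, 5/9), radius 1/648
input v6: applying the 3 nested substitutions gives center (121/216, 119/216), radius 1/540
input v3: applying the 2 nested substitutions gives center (17/36, 4/9), radius 1/108
input v1: applying the 1 nested substitution gives center (-1/4, 0), radius 1/10


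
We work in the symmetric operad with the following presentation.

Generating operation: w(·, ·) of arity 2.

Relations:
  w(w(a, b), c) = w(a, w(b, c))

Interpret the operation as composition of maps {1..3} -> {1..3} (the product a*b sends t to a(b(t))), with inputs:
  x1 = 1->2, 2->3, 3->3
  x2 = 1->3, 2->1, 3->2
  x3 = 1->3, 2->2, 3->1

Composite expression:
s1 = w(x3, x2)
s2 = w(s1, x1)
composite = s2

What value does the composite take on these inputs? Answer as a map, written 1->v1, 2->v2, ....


1->3, 2->2, 3->2


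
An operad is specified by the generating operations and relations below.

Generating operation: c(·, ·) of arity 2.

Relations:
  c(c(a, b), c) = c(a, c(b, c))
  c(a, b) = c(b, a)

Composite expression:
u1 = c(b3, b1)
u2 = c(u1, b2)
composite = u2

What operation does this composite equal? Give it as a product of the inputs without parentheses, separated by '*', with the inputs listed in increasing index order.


b1 * b2 * b3

Reordering under c is free, so list the b-inputs canonically.
c(b3, b1) spells out as b3 * b1
c(c(b3, b1), b2) spells out as b3 * b1 * b2
the factors in increasing index order: b1 * b2 * b3


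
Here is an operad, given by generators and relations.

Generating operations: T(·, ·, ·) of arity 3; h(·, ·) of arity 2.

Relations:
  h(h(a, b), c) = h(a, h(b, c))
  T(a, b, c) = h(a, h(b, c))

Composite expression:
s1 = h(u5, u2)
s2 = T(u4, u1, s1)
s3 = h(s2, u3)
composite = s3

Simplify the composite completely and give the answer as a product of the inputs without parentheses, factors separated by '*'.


u4 * u1 * u5 * u2 * u3

Associativity of h dissolves the nesting; only the u-input order survives.
h(u5, u2) spells out as u5 * u2
T(u4, u1, h(u5, u2)) spells out as u4 * u1 * u5 * u2
h(T(u4, u1, h(u5, u2)), u3) spells out as u4 * u1 * u5 * u2 * u3


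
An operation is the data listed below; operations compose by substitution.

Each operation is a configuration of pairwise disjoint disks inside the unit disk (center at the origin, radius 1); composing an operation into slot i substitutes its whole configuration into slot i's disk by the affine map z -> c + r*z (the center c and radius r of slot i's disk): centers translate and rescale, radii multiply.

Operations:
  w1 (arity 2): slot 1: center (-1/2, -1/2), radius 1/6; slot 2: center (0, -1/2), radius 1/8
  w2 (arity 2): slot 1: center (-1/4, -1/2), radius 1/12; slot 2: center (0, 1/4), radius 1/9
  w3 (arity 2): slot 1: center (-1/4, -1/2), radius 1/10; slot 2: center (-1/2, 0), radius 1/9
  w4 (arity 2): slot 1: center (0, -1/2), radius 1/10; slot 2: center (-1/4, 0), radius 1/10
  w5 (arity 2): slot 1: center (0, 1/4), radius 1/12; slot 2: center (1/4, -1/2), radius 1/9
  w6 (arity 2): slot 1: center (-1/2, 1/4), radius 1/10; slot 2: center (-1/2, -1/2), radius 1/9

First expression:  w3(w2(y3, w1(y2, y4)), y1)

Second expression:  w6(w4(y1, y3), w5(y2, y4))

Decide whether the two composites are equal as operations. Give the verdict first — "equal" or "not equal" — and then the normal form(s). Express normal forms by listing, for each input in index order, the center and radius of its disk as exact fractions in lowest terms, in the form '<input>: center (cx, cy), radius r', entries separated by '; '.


The first expression, normalized: y1: center (-1/2, 0), radius 1/9; y2: center (-23/90, -173/360), radius 1/540; y3: center (-11/40, -11/20), radius 1/120; y4: center (-1/4, -173/360), radius 1/720
The second expression, normalized: y1: center (-1/2, 1/5), radius 1/100; y2: center (-1/2, -17/36), radius 1/108; y3: center (-21/40, 1/4), radius 1/100; y4: center (-17/36, -5/9), radius 1/81
The forms do not match — not equal.

not equal: they reduce to y1: center (-1/2, 0), radius 1/9; y2: center (-23/90, -173/360), radius 1/540; y3: center (-11/40, -11/20), radius 1/120; y4: center (-1/4, -173/360), radius 1/720 and y1: center (-1/2, 1/5), radius 1/100; y2: center (-1/2, -17/36), radius 1/108; y3: center (-21/40, 1/4), radius 1/100; y4: center (-17/36, -5/9), radius 1/81


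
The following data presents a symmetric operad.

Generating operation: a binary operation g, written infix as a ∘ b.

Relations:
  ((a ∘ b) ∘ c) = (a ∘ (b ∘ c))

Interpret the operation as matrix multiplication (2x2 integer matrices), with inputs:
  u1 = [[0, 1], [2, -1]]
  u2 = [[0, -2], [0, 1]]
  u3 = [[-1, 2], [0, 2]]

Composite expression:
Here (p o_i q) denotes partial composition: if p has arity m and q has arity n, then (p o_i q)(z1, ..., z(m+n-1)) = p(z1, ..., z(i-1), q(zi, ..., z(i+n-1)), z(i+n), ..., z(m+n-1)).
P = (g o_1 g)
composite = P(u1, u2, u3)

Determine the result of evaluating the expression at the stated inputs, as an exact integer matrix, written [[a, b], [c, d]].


[[0, 2], [0, -10]]

(u1 ∘ u2) = [[0, 1], [0, -5]]
((u1 ∘ u2) ∘ u3) = [[0, 2], [0, -10]]


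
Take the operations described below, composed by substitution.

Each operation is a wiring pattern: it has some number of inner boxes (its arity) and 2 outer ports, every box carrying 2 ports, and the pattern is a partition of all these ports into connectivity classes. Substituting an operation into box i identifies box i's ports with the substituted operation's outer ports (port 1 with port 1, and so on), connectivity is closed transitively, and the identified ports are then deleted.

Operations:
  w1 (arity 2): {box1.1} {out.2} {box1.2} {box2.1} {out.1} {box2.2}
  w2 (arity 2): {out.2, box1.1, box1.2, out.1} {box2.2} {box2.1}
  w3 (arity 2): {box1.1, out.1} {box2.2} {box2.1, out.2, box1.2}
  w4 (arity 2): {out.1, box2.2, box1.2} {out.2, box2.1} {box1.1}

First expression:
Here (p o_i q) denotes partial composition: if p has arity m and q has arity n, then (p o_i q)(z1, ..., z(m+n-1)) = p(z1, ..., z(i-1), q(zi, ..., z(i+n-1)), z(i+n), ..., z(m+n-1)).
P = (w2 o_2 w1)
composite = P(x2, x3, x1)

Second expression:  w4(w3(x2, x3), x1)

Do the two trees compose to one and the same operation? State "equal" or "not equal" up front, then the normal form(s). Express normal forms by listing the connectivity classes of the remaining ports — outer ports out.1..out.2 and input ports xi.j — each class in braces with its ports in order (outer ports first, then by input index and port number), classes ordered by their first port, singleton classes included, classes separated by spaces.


The first expression reduces to {out.1, out.2, x2.1, x2.2} {x1.1} {x1.2} {x3.1} {x3.2}
The second expression reduces to {out.1, x1.2, x2.2, x3.1} {out.2, x1.1} {x2.1} {x3.2}
They disagree, so not equal.

not equal: they reduce to {out.1, out.2, x2.1, x2.2} {x1.1} {x1.2} {x3.1} {x3.2} and {out.1, x1.2, x2.2, x3.1} {out.2, x1.1} {x2.1} {x3.2}


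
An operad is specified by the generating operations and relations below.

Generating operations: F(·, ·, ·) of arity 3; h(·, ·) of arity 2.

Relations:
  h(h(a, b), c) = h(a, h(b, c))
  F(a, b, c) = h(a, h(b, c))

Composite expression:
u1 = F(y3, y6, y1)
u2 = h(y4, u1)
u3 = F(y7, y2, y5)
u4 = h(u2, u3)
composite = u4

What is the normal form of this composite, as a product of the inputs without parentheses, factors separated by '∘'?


Under associativity of h, the answer is the y's in reading order.
F(y3, y6, y1) collapses to y3 ∘ y6 ∘ y1
h(y4, F(y3, y6, y1)) collapses to y4 ∘ y3 ∘ y6 ∘ y1
F(y7, y2, y5) collapses to y7 ∘ y2 ∘ y5
h(h(y4, F(y3, y6, y1)), F(y7, y2, y5)) collapses to y4 ∘ y3 ∘ y6 ∘ y1 ∘ y7 ∘ y2 ∘ y5

y4 ∘ y3 ∘ y6 ∘ y1 ∘ y7 ∘ y2 ∘ y5


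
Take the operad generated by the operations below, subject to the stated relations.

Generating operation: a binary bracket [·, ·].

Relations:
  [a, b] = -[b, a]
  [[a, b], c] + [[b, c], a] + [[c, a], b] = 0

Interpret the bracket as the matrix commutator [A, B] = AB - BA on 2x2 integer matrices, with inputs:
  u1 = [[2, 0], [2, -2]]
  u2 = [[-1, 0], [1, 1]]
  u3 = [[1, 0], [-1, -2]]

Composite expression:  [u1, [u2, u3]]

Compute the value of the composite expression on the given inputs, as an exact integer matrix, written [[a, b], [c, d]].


[[0, 0], [-4, 0]]

[u2, u3] = [[0, 0], [1, 0]]
[u1, [u2, u3]] = [[0, 0], [-4, 0]]


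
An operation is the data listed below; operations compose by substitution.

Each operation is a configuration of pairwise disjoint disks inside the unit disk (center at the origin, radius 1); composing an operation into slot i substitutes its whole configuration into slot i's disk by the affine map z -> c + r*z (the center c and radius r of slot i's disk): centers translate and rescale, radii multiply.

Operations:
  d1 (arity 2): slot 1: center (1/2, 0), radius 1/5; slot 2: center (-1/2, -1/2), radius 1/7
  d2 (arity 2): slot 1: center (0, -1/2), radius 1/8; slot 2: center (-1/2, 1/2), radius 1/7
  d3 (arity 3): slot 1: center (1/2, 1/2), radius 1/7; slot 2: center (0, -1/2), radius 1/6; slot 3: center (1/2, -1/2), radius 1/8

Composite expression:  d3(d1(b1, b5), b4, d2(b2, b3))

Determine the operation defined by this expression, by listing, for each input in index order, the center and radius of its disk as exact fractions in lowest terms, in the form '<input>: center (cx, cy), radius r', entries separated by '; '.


Each b-disk chains the slot maps above it in d3; radii multiply.
input b1: applying the 2 nested substitutions gives center (4/7, 1/2), radius 1/35
input b5: applying the 2 nested substitutions gives center (3/7, 3/7), radius 1/49
input b4: applying the 1 nested substitution gives center (0, -1/2), radius 1/6
input b2: applying the 2 nested substitutions gives center (1/2, -9/16), radius 1/64
input b3: applying the 2 nested substitutions gives center (7/16, -7/16), radius 1/56

b1: center (4/7, 1/2), radius 1/35; b2: center (1/2, -9/16), radius 1/64; b3: center (7/16, -7/16), radius 1/56; b4: center (0, -1/2), radius 1/6; b5: center (3/7, 3/7), radius 1/49


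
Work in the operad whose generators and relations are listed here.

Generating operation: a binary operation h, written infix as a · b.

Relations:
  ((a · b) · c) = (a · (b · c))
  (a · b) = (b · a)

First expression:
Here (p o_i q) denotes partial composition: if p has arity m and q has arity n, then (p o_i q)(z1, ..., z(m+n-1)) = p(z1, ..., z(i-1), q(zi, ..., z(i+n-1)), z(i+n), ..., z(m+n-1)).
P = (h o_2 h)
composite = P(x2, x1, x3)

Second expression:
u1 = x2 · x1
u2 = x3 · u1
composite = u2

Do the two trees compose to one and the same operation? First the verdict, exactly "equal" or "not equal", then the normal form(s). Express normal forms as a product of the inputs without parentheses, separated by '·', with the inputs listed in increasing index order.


equal; the common form is x1 · x2 · x3


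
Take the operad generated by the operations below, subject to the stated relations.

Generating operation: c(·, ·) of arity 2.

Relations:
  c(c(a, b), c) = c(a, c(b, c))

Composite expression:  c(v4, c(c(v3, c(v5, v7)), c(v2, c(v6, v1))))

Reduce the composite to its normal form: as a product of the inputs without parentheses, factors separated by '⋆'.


v4 ⋆ v3 ⋆ v5 ⋆ v7 ⋆ v2 ⋆ v6 ⋆ v1

All parenthesizations of c agree; list the v-inputs left to right.
c(v5, v7) reduces to v5 ⋆ v7
c(v3, c(v5, v7)) reduces to v3 ⋆ v5 ⋆ v7
c(v6, v1) reduces to v6 ⋆ v1
c(v2, c(v6, v1)) reduces to v2 ⋆ v6 ⋆ v1
c(c(v3, c(v5, v7)), c(v2, c(v6, v1))) reduces to v3 ⋆ v5 ⋆ v7 ⋆ v2 ⋆ v6 ⋆ v1
c(v4, c(c(v3, c(v5, v7)), c(v2, c(v6, v1)))) reduces to v4 ⋆ v3 ⋆ v5 ⋆ v7 ⋆ v2 ⋆ v6 ⋆ v1


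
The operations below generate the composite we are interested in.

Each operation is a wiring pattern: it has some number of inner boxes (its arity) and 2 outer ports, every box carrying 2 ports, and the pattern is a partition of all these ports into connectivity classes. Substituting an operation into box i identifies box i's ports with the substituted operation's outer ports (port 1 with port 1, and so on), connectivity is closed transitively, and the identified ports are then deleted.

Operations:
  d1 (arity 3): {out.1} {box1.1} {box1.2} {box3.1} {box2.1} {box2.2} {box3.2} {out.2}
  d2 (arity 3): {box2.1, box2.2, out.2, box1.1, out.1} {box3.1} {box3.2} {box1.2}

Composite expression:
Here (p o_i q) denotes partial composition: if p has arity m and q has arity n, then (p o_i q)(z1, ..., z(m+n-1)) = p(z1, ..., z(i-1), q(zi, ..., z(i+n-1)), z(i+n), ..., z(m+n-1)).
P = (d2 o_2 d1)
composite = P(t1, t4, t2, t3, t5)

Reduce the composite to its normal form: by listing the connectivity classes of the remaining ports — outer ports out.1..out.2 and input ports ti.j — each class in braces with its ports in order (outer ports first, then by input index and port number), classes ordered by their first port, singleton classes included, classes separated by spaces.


Treat the ports identified at d2 as solder joints: merge, then drop.
the subtree at d1 composes to {out.1} {out.2} {t2.1} {t2.2} {t3.1} {t3.2} {t4.1} {t4.2} on (t4, t2, t3); out.j = own outer ports
the subtree at d2 composes to {out.1, out.2, t1.1} {t1.2} {t2.1} {t2.2} {t3.1} {t3.2} {t4.1} {t4.2} {t5.1} {t5.2} on (t1, t4, t2, t3, t5); out.j = own outer ports

{out.1, out.2, t1.1} {t1.2} {t2.1} {t2.2} {t3.1} {t3.2} {t4.1} {t4.2} {t5.1} {t5.2}


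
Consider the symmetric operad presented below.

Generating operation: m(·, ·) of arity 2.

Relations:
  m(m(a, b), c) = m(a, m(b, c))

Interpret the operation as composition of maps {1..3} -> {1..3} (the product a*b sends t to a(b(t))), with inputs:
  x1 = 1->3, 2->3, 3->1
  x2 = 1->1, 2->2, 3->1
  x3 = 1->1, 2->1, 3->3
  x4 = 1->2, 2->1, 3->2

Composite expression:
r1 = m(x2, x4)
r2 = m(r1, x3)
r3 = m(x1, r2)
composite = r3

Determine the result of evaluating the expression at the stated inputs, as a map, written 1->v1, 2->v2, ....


m(x2, x4) = 1->2, 2->1, 3->2
m(m(x2, x4), x3) = 1->2, 2->2, 3->2
m(x1, m(m(x2, x4), x3)) = 1->3, 2->3, 3->3

1->3, 2->3, 3->3


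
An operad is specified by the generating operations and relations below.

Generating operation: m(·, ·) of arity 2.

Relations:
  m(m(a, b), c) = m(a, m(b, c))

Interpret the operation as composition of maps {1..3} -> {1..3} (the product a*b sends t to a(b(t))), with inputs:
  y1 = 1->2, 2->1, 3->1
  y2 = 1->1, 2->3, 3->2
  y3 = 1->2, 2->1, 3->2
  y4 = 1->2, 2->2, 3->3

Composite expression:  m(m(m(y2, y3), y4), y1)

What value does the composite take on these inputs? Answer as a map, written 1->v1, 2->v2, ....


m(y2, y3) = 1->3, 2->1, 3->3
m(m(y2, y3), y4) = 1->1, 2->1, 3->3
m(m(m(y2, y3), y4), y1) = 1->1, 2->1, 3->1

1->1, 2->1, 3->1


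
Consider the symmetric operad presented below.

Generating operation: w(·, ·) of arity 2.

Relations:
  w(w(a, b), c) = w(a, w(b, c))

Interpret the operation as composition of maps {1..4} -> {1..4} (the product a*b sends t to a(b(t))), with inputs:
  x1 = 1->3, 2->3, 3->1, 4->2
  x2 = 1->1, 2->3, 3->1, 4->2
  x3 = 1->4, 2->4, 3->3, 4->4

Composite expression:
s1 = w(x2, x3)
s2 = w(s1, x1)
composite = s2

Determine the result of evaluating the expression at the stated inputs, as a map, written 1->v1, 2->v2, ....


1->1, 2->1, 3->2, 4->2


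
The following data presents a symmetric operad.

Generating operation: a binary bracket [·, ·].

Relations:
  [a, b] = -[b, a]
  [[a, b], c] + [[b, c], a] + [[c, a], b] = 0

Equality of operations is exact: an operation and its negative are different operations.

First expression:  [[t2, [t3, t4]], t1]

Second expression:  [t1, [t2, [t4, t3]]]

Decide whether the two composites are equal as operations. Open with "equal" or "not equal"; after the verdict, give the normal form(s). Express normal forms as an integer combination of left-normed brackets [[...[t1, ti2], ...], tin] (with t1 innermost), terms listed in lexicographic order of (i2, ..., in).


equal; the common form is -[[[t1, t2], t3], t4] + [[[t1, t2], t4], t3] + [[[t1, t3], t4], t2] - [[[t1, t4], t3], t2]

Normal form of the first expression: -[[[t1, t2], t3], t4] + [[[t1, t2], t4], t3] + [[[t1, t3], t4], t2] - [[[t1, t4], t3], t2]
Normal form of the second expression: -[[[t1, t2], t3], t4] + [[[t1, t2], t4], t3] + [[[t1, t3], t4], t2] - [[[t1, t4], t3], t2]
Identical normal forms: equal.


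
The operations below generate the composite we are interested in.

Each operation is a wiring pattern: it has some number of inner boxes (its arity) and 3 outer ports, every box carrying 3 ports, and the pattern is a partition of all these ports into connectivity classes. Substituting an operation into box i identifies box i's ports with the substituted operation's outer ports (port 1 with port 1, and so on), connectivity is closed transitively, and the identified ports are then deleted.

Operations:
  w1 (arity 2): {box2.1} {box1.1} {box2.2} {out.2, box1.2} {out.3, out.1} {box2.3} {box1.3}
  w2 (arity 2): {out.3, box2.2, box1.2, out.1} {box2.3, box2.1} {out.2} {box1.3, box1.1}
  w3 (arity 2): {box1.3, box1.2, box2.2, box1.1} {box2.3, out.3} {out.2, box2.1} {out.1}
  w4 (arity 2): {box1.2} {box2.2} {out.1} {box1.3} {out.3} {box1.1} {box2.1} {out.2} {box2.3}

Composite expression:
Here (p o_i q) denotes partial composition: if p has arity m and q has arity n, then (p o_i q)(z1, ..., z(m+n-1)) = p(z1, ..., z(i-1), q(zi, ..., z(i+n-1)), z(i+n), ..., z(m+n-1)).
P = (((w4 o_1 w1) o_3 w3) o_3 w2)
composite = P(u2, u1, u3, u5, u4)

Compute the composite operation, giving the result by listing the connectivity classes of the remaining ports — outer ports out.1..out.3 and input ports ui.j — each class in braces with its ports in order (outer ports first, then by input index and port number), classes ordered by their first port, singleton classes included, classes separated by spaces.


Substituting into w4 glues patterns; closure does the rest.
through w1, on inputs (u2, u1): {out.1, out.3} {out.2, u2.2} {u1.1} {u1.2} {u1.3} {u2.1} {u2.3} (out.j = stage outer ports)
through w2, on inputs (u3, u5): {out.1, out.3, u3.2, u5.2} {out.2} {u3.1, u3.3} {u5.1, u5.3} (out.j = stage outer ports)
through w3, on inputs (u3, u5, u4): {out.1} {out.2, u4.1} {out.3, u4.3} {u3.1, u3.3} {u3.2, u4.2, u5.2} {u5.1, u5.3} (out.j = stage outer ports)
through w4, on inputs (u2, u1, u3, u5, u4): {out.1} {out.2} {out.3} {u1.1} {u1.2} {u1.3} {u2.1} {u2.2} {u2.3} {u3.1, u3.3} {u3.2, u4.2, u5.2} {u4.1} {u4.3} {u5.1, u5.3} (out.j = stage outer ports)

{out.1} {out.2} {out.3} {u1.1} {u1.2} {u1.3} {u2.1} {u2.2} {u2.3} {u3.1, u3.3} {u3.2, u4.2, u5.2} {u4.1} {u4.3} {u5.1, u5.3}


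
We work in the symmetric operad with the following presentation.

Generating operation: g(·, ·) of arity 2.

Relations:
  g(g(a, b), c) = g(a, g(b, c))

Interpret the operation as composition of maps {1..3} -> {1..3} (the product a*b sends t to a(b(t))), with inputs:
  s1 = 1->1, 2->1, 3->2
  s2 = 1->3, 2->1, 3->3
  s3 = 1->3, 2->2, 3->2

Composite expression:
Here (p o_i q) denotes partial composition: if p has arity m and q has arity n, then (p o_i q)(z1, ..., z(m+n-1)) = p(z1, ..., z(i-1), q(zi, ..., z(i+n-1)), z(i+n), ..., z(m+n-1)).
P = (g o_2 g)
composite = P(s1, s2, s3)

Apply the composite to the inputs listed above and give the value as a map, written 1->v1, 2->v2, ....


1->2, 2->1, 3->1

g(s2, s3) = 1->3, 2->1, 3->1
g(s1, g(s2, s3)) = 1->2, 2->1, 3->1


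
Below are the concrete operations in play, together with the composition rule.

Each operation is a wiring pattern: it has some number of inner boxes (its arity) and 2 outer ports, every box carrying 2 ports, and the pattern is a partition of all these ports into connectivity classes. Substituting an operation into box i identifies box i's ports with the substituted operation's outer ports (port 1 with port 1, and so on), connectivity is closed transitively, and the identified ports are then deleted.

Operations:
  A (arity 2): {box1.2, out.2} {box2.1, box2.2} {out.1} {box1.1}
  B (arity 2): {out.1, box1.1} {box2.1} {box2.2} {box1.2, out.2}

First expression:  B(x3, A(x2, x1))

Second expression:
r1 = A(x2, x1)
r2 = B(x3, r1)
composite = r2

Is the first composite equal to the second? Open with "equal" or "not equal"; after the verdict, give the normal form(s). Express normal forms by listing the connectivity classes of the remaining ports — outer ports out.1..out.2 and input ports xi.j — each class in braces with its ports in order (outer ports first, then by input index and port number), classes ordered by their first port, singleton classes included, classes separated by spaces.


The first expression reduces to {out.1, x3.1} {out.2, x3.2} {x1.1, x1.2} {x2.1} {x2.2}
The second expression reduces to {out.1, x3.1} {out.2, x3.2} {x1.1, x1.2} {x2.1} {x2.2}
Same normal form: equal.

equal; both compose to {out.1, x3.1} {out.2, x3.2} {x1.1, x1.2} {x2.1} {x2.2}


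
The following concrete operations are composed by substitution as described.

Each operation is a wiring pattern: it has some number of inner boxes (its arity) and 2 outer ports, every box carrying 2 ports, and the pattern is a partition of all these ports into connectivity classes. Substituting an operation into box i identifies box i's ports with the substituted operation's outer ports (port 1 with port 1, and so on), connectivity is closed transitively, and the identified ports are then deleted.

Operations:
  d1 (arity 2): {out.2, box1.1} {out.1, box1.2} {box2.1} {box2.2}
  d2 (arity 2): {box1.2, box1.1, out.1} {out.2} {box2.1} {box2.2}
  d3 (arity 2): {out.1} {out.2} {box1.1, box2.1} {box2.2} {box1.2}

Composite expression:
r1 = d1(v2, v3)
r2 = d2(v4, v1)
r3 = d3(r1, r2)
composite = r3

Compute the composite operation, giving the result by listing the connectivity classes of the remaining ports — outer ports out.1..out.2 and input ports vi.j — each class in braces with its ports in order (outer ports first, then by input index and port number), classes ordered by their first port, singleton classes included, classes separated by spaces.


{out.1} {out.2} {v1.1} {v1.2} {v2.1} {v2.2, v4.1, v4.2} {v3.1} {v3.2}


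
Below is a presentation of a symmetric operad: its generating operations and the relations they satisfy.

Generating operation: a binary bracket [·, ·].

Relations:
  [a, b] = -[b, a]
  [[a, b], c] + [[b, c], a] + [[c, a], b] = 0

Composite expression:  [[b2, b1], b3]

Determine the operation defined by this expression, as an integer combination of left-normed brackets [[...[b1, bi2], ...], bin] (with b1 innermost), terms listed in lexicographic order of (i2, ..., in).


-[[b1, b2], b3]


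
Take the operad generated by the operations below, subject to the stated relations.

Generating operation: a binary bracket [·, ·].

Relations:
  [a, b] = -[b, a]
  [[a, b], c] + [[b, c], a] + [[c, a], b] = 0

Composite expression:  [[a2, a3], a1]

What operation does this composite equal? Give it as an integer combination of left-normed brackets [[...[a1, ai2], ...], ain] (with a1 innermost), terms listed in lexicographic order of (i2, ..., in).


Skip Jacobi rewriting: expand, keep a1-initial words, read off terms.
Composite bracket: [[a2, a3], a1]
The bracket unfolds into 4 signed words via [a, b] = ab - ba (2^2 = 4).
Only words starting with a1 matter:
  from a1a2a3, sign -1: term -[[a1, a2], a3]
  from a1a3a2, sign +1: term +[[a1, a3], a2]

-[[a1, a2], a3] + [[a1, a3], a2]


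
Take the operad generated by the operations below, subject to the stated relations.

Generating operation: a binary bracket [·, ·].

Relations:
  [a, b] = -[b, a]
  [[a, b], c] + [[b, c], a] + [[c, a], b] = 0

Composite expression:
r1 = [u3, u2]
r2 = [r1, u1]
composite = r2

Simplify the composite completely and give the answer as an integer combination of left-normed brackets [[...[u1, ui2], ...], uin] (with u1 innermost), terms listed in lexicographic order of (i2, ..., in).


[[u1, u2], u3] - [[u1, u3], u2]

In the tensor algebra, words opening u1 carry the u1-anchored form.
Composite bracket: [[u3, u2], u1]
The bracket unfolds into 4 signed words via [a, b] = ab - ba (2^2 = 4).
Words beginning with u1 determine it all:
  sign of u1u2u3 is +1, so it contributes +[[u1, u2], u3]
  sign of u1u3u2 is -1, so it contributes -[[u1, u3], u2]


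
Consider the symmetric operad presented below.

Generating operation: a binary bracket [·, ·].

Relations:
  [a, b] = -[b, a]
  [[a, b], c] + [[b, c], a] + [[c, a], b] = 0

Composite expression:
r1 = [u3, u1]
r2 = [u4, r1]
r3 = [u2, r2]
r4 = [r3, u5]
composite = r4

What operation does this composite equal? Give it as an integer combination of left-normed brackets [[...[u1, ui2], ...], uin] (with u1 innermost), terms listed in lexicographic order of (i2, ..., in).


-[[[[u1, u3], u4], u2], u5]

A multilinear Lie element is pinned by u1-initial words (u1 innermost).
Composite bracket: [[u2, [u4, [u3, u1]]], u5]
Applying ab - ba throughout gives 16 signed words (2^4 = 16).
Collect the words opening with u1:
  word u1u3u4u2u5 has sign -1, contributing -[[[[u1, u3], u4], u2], u5]


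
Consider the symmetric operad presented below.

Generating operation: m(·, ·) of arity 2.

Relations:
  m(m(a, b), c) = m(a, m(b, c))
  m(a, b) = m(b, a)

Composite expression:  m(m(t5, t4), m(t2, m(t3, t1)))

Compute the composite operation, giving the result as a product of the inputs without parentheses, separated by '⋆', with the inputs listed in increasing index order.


t1 ⋆ t2 ⋆ t3 ⋆ t4 ⋆ t5

Reordering under m is free, so list the t-inputs canonically.
m(t5, t4) flattens to t5 ⋆ t4
m(t3, t1) flattens to t3 ⋆ t1
m(t2, m(t3, t1)) flattens to t2 ⋆ t3 ⋆ t1
m(m(t5, t4), m(t2, m(t3, t1))) flattens to t5 ⋆ t4 ⋆ t2 ⋆ t3 ⋆ t1
the factors in increasing index order: t1 ⋆ t2 ⋆ t3 ⋆ t4 ⋆ t5


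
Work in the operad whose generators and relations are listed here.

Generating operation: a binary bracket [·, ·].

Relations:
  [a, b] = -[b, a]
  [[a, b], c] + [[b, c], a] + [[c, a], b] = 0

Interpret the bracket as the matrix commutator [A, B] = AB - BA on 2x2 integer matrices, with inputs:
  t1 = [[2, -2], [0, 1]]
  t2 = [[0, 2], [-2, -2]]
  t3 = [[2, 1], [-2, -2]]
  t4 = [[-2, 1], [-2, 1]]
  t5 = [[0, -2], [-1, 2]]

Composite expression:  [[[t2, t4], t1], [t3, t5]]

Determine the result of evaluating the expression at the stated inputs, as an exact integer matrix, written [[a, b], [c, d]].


[[60, -240], [-420, -60]]


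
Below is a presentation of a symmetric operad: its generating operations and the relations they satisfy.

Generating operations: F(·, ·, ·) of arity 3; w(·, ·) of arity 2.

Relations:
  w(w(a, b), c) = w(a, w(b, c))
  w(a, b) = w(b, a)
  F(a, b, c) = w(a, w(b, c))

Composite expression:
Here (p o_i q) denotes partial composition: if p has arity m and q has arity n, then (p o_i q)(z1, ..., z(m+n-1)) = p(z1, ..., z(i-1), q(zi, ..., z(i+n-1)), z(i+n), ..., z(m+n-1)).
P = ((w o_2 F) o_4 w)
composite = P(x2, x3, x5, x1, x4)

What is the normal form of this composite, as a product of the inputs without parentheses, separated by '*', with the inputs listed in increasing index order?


x1 * x2 * x3 * x4 * x5

Any arrangement under w is one operation, so sort the x-inputs.
w(x1, x4) flattens to x1 * x4
F(x3, x5, w(x1, x4)) flattens to x3 * x5 * x1 * x4
w(x2, F(x3, x5, w(x1, x4))) flattens to x2 * x3 * x5 * x1 * x4
reordering the factors by index: x1 * x2 * x3 * x4 * x5
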